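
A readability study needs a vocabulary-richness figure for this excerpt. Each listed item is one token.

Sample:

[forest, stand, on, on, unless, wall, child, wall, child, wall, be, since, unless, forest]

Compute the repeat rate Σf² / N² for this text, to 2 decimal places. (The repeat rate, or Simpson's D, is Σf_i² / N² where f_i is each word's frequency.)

Frequencies: wall:3, forest:2, on:2, unless:2, child:2, stand:1, be:1, since:1
Σf² = 28; N² = 196
Repeat rate = 28 / 196 = 0.14

0.14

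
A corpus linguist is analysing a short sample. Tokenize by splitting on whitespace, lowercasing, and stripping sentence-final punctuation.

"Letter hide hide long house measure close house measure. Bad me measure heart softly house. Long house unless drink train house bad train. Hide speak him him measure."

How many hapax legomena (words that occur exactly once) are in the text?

8

Frequencies: house:5, measure:4, hide:3, long:2, bad:2, train:2, him:2, letter:1, close:1, me:1, heart:1, softly:1, unless:1, drink:1, speak:1
Hapax (freq=1): close, drink, heart, letter, me, softly, speak, unless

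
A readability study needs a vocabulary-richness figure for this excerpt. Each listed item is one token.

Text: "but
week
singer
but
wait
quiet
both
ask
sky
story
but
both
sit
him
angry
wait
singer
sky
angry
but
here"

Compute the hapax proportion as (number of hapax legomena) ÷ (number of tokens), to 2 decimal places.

0.33

Frequencies: but:4, singer:2, wait:2, both:2, sky:2, angry:2, week:1, quiet:1, ask:1, story:1, sit:1, him:1, here:1
Hapax count = 7; token count = 21.
Ratio = 7 / 21 = 0.33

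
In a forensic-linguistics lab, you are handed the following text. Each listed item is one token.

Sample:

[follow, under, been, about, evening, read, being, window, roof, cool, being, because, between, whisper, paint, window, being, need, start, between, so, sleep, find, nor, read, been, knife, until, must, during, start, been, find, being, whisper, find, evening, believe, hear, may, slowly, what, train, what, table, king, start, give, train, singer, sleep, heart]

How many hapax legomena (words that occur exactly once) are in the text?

Frequencies: being:4, been:3, start:3, find:3, evening:2, read:2, window:2, between:2, whisper:2, sleep:2, what:2, train:2, follow:1, under:1, about:1, roof:1, cool:1, because:1, paint:1, need:1, … (15 more, each freq 1)
Hapax (freq=1): about, because, believe, cool, during, follow, give, hear, heart, king, knife, may, must, need, nor, paint, roof, singer, slowly, so, table, under, until

23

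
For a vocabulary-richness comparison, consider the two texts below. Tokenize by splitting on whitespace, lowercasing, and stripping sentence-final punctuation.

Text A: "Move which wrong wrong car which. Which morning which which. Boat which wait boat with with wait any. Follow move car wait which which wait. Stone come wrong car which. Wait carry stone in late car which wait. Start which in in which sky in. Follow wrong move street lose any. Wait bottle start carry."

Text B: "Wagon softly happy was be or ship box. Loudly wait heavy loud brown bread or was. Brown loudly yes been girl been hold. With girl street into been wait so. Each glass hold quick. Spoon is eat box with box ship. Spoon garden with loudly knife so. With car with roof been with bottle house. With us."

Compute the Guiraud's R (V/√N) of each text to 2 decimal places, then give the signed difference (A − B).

-1.94

A: V=20, N=55, R=2.70
B: V=35, N=57, R=4.64
Difference = 2.70 − 4.64 = -1.94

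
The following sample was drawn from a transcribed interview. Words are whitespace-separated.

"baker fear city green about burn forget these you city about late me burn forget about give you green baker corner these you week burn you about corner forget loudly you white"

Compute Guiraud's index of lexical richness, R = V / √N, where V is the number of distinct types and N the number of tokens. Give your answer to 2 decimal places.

2.83

N = 32, V = 16.
√N = 5.656854
R = 16 / 5.656854 = 2.83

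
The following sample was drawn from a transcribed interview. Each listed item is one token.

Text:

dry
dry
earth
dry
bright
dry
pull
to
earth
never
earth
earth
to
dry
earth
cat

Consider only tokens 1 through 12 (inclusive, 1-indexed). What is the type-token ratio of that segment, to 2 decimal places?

0.50

Segment tokens 1–12: dry, dry, earth, dry, bright, dry, pull, to, earth, never, earth, earth
Segment N = 12, segment V = 6.
TTR = 6 / 12 = 0.50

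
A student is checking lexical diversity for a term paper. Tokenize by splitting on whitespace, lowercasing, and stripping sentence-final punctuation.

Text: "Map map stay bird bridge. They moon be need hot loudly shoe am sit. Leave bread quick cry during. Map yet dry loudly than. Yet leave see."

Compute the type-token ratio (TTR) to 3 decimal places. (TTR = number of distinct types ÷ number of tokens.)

N = 27 tokens, V = 22 types.
TTR = V / N = 22 / 27 = 0.815

0.815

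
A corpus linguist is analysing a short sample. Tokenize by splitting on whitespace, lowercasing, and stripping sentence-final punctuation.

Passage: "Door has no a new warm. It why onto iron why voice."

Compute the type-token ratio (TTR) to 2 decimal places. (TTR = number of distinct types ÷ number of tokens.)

0.92

N = 12 tokens, V = 11 types.
TTR = V / N = 11 / 12 = 0.92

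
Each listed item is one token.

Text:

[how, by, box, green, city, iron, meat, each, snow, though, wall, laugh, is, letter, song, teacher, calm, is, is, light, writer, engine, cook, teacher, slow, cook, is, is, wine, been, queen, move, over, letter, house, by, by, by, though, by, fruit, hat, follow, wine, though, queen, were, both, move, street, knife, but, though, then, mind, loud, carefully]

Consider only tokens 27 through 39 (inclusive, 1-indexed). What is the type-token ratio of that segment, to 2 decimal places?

Segment tokens 27–39: is, is, wine, been, queen, move, over, letter, house, by, by, by, though
Segment N = 13, segment V = 10.
TTR = 10 / 13 = 0.77

0.77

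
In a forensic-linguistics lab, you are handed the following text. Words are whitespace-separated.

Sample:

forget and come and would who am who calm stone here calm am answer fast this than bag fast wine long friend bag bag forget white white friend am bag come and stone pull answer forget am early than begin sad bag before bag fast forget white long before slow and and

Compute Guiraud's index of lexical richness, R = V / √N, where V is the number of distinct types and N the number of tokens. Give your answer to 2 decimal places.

N = 52, V = 24.
√N = 7.211103
R = 24 / 7.211103 = 3.33

3.33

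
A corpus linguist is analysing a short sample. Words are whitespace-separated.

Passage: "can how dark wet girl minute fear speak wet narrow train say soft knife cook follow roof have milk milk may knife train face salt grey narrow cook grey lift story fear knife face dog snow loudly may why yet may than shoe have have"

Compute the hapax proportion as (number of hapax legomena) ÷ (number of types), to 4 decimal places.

0.6452

Frequencies: knife:3, have:3, may:3, wet:2, fear:2, narrow:2, train:2, cook:2, milk:2, face:2, grey:2, can:1, how:1, dark:1, girl:1, minute:1, speak:1, say:1, soft:1, follow:1, … (11 more, each freq 1)
Hapax count = 20; type count = 31.
Ratio = 20 / 31 = 0.6452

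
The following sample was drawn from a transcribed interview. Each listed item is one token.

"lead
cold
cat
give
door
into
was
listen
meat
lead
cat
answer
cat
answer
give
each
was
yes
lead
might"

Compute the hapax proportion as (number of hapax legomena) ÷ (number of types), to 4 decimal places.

0.6154

Frequencies: lead:3, cat:3, give:2, was:2, answer:2, cold:1, door:1, into:1, listen:1, meat:1, each:1, yes:1, might:1
Hapax count = 8; type count = 13.
Ratio = 8 / 13 = 0.6154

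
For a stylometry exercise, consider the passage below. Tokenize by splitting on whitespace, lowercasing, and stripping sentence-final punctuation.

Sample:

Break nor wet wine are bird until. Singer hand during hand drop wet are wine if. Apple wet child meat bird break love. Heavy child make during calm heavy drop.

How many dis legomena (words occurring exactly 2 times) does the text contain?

9

Frequencies: wet:3, break:2, wine:2, are:2, bird:2, hand:2, during:2, drop:2, child:2, heavy:2, nor:1, until:1, singer:1, if:1, apple:1, meat:1, love:1, make:1, calm:1
Words with frequency 2: are, bird, break, child, drop, during, hand, heavy, wine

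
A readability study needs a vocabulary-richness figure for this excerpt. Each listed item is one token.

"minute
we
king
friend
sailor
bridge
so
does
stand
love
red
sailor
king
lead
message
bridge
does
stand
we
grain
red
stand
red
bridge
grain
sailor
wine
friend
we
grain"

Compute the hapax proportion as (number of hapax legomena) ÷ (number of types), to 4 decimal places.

0.4000

Frequencies: we:3, sailor:3, bridge:3, stand:3, red:3, grain:3, king:2, friend:2, does:2, minute:1, so:1, love:1, lead:1, message:1, wine:1
Hapax count = 6; type count = 15.
Ratio = 6 / 15 = 0.4000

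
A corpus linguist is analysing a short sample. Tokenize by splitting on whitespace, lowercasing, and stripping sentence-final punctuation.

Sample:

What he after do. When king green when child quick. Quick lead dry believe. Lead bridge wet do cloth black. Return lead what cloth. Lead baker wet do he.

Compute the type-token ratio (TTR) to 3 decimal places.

N = 29 tokens, V = 18 types.
TTR = V / N = 18 / 29 = 0.621

0.621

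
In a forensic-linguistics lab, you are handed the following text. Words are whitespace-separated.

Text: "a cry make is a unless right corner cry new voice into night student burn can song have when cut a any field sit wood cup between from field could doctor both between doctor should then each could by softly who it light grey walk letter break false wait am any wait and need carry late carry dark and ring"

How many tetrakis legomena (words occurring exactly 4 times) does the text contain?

Frequencies: a:3, cry:2, any:2, field:2, between:2, could:2, doctor:2, wait:2, and:2, carry:2, make:1, is:1, unless:1, right:1, corner:1, new:1, voice:1, into:1, night:1, student:1, … (29 more, each freq 1)
Words with frequency 4: (none)

0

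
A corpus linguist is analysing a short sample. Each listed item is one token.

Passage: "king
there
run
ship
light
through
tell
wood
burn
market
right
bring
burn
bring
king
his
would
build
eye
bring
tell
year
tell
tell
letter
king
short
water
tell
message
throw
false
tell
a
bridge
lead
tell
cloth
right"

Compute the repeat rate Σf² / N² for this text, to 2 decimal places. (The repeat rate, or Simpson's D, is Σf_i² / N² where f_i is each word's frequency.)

0.06

Frequencies: tell:7, king:3, bring:3, burn:2, right:2, there:1, run:1, ship:1, light:1, through:1, wood:1, market:1, his:1, would:1, build:1, eye:1, year:1, letter:1, short:1, water:1, … (7 more, each freq 1)
Σf² = 97; N² = 1521
Repeat rate = 97 / 1521 = 0.06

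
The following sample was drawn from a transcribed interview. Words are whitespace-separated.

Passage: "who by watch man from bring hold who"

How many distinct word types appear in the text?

7

Distinct types: {bring, by, from, hold, man, watch, who}
V = 7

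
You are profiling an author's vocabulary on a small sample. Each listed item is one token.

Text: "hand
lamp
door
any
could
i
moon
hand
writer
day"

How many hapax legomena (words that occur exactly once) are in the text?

Frequencies: hand:2, lamp:1, door:1, any:1, could:1, i:1, moon:1, writer:1, day:1
Hapax (freq=1): any, could, day, door, i, lamp, moon, writer

8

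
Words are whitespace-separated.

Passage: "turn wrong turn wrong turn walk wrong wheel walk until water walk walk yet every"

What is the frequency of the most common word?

4

Frequencies: walk:4, turn:3, wrong:3, wheel:1, until:1, water:1, yet:1, every:1
Most common: 'walk' with frequency 4.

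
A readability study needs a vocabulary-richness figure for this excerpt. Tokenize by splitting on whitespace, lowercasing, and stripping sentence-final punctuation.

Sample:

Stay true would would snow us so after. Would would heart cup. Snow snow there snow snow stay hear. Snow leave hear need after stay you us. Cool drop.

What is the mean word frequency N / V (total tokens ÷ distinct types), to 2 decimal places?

N = 29 tokens, V = 16 types.
Mean frequency = N / V = 29 / 16 = 1.81

1.81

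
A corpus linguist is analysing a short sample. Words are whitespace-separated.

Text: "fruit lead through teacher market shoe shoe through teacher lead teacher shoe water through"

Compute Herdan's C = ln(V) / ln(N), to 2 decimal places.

N = 14, V = 7.
ln(V) = 1.945910, ln(N) = 2.639057
C = 1.945910 / 2.639057 = 0.74

0.74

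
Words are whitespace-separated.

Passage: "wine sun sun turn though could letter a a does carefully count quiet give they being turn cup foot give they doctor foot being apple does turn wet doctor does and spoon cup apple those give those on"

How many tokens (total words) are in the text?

Tokens: wine, sun, sun, turn, though, could, letter, a, a, does, carefully, count, quiet, give, they, being, turn, cup, foot, give, they, doctor, foot, being, apple, does, turn, wet, doctor, does, and, spoon, cup, apple, those, give, those, on
N = 38

38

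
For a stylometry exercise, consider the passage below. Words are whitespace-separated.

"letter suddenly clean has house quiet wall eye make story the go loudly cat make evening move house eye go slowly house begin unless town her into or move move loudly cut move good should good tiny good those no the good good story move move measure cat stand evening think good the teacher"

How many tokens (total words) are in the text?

54

Tokens: letter, suddenly, clean, has, house, quiet, wall, eye, make, story, the, go, loudly, cat, make, evening, move, house, eye, go, slowly, house, begin, unless, town, her, into, or, move, move, loudly, cut, move, good, should, good, tiny, good, those, no, the, good, good, story, move, move, measure, cat, stand, evening, think, good, the, teacher
N = 54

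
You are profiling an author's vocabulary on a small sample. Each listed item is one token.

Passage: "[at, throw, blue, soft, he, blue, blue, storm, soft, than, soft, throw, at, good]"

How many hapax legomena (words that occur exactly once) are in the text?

4

Frequencies: blue:3, soft:3, at:2, throw:2, he:1, storm:1, than:1, good:1
Hapax (freq=1): good, he, storm, than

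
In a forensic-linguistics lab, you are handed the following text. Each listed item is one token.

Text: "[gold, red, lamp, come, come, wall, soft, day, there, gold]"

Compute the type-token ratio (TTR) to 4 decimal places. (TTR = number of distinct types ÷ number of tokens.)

0.8000

N = 10 tokens, V = 8 types.
TTR = V / N = 8 / 10 = 0.8000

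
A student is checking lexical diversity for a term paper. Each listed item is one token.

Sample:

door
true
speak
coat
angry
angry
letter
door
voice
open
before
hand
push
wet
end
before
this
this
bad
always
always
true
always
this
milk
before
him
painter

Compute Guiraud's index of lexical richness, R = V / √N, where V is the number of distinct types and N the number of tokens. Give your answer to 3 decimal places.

3.591

N = 28, V = 19.
√N = 5.291503
R = 19 / 5.291503 = 3.591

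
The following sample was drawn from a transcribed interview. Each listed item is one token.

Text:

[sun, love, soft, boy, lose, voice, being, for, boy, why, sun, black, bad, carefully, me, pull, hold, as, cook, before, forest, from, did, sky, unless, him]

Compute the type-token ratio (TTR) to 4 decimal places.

N = 26 tokens, V = 24 types.
TTR = V / N = 24 / 26 = 0.9231

0.9231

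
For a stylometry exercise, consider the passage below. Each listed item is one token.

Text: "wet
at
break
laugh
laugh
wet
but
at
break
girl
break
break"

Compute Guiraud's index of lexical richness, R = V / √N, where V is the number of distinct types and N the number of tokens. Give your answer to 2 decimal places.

N = 12, V = 6.
√N = 3.464102
R = 6 / 3.464102 = 1.73

1.73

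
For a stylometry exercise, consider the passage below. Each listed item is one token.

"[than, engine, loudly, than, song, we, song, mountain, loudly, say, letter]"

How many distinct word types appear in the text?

Distinct types: {engine, letter, loudly, mountain, say, song, than, we}
V = 8

8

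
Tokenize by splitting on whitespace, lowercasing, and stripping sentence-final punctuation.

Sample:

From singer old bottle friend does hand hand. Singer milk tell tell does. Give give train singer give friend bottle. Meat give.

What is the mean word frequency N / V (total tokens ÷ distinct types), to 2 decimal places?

N = 22 tokens, V = 12 types.
Mean frequency = N / V = 22 / 12 = 1.83

1.83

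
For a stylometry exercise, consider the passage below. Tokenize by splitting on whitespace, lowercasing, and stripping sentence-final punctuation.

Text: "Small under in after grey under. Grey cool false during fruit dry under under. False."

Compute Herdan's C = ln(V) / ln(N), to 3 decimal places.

0.850

N = 15, V = 10.
ln(V) = 2.302585, ln(N) = 2.708050
C = 2.302585 / 2.708050 = 0.850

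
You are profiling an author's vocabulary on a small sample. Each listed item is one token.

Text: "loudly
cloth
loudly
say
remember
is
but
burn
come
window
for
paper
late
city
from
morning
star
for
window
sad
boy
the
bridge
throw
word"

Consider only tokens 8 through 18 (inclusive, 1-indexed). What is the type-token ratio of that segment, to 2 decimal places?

Segment tokens 8–18: burn, come, window, for, paper, late, city, from, morning, star, for
Segment N = 11, segment V = 10.
TTR = 10 / 11 = 0.91

0.91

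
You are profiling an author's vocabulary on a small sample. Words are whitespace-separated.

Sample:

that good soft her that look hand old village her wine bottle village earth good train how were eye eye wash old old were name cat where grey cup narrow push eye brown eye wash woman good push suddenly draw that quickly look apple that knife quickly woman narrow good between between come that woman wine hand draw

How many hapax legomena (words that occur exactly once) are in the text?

15

Frequencies: that:5, good:4, eye:4, old:3, woman:3, her:2, look:2, hand:2, village:2, wine:2, were:2, wash:2, narrow:2, push:2, draw:2, quickly:2, between:2, soft:1, bottle:1, earth:1, … (12 more, each freq 1)
Hapax (freq=1): apple, bottle, brown, cat, come, cup, earth, grey, how, knife, name, soft, suddenly, train, where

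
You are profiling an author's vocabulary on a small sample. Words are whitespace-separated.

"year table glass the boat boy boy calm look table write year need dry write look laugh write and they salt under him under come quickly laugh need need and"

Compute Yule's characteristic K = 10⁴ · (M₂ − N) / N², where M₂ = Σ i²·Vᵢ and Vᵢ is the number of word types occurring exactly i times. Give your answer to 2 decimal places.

288.89

Frequencies: write:3, need:3, year:2, table:2, boy:2, look:2, laugh:2, and:2, under:2, glass:1, the:1, boat:1, calm:1, dry:1, they:1, salt:1, him:1, come:1, quickly:1
N = 30. Frequency spectrum: V_1=10, V_2=7, V_3=2
M₂ = 1²·10 + 2²·7 + 3²·2 = 56
K = 10000 × (56 − 30) / 30² = 288.89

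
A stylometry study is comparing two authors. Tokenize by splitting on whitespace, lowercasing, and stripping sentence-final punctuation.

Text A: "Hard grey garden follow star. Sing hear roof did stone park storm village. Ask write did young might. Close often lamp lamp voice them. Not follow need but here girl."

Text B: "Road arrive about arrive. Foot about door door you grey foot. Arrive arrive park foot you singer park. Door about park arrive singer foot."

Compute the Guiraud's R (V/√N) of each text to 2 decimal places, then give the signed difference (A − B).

A: V=27, N=30, R=4.93
B: V=9, N=24, R=1.84
Difference = 4.93 − 1.84 = 3.09

3.09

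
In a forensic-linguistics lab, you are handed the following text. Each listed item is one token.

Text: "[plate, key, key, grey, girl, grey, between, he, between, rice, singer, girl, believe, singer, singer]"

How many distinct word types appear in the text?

Distinct types: {believe, between, girl, grey, he, key, plate, rice, singer}
V = 9

9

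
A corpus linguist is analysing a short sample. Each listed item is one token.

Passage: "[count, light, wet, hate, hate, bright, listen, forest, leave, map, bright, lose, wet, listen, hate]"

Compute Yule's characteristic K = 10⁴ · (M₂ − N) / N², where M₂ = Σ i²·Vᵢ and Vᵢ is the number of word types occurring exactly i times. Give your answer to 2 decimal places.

533.33

Frequencies: hate:3, wet:2, bright:2, listen:2, count:1, light:1, forest:1, leave:1, map:1, lose:1
N = 15. Frequency spectrum: V_1=6, V_2=3, V_3=1
M₂ = 1²·6 + 2²·3 + 3²·1 = 27
K = 10000 × (27 − 15) / 15² = 533.33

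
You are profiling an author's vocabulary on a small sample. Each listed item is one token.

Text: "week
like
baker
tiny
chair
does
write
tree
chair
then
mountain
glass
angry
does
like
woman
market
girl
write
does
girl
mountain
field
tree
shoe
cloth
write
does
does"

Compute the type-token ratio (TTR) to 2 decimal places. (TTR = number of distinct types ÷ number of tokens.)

N = 29 tokens, V = 18 types.
TTR = V / N = 18 / 29 = 0.62

0.62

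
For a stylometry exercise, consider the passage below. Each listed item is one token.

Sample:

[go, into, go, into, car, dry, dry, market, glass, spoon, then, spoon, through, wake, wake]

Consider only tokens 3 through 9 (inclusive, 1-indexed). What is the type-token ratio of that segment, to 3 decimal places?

0.857

Segment tokens 3–9: go, into, car, dry, dry, market, glass
Segment N = 7, segment V = 6.
TTR = 6 / 7 = 0.857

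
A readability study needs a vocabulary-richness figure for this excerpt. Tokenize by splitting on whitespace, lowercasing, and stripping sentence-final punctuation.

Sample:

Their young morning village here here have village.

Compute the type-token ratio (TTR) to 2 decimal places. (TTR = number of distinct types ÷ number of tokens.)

0.75

N = 8 tokens, V = 6 types.
TTR = V / N = 6 / 8 = 0.75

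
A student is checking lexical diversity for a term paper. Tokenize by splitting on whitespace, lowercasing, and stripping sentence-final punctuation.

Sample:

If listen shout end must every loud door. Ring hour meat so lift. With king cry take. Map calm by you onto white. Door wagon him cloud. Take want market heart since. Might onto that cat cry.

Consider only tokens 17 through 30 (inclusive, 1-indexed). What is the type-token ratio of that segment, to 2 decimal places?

Segment tokens 17–30: take, map, calm, by, you, onto, white, door, wagon, him, cloud, take, want, market
Segment N = 14, segment V = 13.
TTR = 13 / 14 = 0.93

0.93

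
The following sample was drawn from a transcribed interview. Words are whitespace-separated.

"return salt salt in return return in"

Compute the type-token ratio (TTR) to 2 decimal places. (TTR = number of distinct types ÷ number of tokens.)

0.43

N = 7 tokens, V = 3 types.
TTR = V / N = 3 / 7 = 0.43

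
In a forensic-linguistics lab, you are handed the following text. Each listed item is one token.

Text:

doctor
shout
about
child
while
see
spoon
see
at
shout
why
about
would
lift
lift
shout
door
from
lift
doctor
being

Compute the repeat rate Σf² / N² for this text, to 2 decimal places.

0.09

Frequencies: shout:3, lift:3, doctor:2, about:2, see:2, child:1, while:1, spoon:1, at:1, why:1, would:1, door:1, from:1, being:1
Σf² = 39; N² = 441
Repeat rate = 39 / 441 = 0.09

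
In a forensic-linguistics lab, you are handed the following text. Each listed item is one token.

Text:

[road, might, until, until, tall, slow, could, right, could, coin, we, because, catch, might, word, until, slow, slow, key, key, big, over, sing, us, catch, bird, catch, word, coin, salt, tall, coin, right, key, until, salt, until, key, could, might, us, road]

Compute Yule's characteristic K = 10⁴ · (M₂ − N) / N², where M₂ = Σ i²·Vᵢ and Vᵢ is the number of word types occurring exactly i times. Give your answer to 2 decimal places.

419.50

Frequencies: until:5, key:4, might:3, slow:3, could:3, coin:3, catch:3, road:2, tall:2, right:2, word:2, us:2, salt:2, we:1, because:1, big:1, over:1, sing:1, bird:1
N = 42. Frequency spectrum: V_1=6, V_2=6, V_3=5, V_4=1, V_5=1
M₂ = 1²·6 + 2²·6 + 3²·5 + 4²·1 + 5²·1 = 116
K = 10000 × (116 − 42) / 42² = 419.50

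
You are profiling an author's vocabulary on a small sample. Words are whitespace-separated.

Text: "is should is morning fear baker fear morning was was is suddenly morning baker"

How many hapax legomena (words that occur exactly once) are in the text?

Frequencies: is:3, morning:3, fear:2, baker:2, was:2, should:1, suddenly:1
Hapax (freq=1): should, suddenly

2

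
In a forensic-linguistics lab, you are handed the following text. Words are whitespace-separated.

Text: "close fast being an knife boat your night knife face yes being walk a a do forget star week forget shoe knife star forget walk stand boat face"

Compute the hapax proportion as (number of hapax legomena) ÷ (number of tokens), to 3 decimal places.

Frequencies: knife:3, forget:3, being:2, boat:2, face:2, walk:2, a:2, star:2, close:1, fast:1, an:1, your:1, night:1, yes:1, do:1, week:1, shoe:1, stand:1
Hapax count = 10; token count = 28.
Ratio = 10 / 28 = 0.357

0.357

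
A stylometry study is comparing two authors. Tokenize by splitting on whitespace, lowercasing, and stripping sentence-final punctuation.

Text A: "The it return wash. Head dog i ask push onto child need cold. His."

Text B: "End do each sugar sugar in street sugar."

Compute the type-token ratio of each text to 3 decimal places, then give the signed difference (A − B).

0.250

TTR(A) = 14/14 = 1.000
TTR(B) = 6/8 = 0.750
Difference = 1.000 − 0.750 = 0.250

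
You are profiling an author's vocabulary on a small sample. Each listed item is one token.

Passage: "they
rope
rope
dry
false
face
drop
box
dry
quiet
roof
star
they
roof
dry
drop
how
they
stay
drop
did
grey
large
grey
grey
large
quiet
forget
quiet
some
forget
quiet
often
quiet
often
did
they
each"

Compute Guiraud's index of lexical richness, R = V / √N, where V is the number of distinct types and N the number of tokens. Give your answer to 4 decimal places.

N = 38, V = 19.
√N = 6.164414
R = 19 / 6.164414 = 3.0822

3.0822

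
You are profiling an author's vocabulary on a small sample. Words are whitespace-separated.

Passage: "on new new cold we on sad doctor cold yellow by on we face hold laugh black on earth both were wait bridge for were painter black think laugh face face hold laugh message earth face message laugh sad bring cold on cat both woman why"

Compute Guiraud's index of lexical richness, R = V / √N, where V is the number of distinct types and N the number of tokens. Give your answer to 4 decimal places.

N = 46, V = 25.
√N = 6.782330
R = 25 / 6.782330 = 3.6860

3.6860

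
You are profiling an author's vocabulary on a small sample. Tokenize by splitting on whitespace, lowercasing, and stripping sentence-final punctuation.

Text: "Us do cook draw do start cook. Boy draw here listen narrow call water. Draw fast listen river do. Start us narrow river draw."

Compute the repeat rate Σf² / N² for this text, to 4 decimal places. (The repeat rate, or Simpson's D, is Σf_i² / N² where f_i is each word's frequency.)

0.0938

Frequencies: draw:4, do:3, us:2, cook:2, start:2, listen:2, narrow:2, river:2, boy:1, here:1, call:1, water:1, fast:1
Σf² = 54; N² = 576
Repeat rate = 54 / 576 = 0.0938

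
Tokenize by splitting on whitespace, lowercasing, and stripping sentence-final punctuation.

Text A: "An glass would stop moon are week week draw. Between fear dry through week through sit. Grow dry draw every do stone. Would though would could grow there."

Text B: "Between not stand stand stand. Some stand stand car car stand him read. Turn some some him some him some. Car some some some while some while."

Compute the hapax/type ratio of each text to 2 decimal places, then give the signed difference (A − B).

0.26

A: hapax=14, V=20, ratio=0.70
B: hapax=4, V=9, ratio=0.44
Difference = 0.70 − 0.44 = 0.26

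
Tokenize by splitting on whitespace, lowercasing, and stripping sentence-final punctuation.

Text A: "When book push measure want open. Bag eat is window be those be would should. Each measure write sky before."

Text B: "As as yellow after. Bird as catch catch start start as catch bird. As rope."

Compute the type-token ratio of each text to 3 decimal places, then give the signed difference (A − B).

TTR(A) = 18/20 = 0.900
TTR(B) = 7/15 = 0.467
Difference = 0.900 − 0.467 = 0.433

0.433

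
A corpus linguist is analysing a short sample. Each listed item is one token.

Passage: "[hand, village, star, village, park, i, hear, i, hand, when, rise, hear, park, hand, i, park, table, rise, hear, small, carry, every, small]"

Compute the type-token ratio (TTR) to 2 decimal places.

0.52

N = 23 tokens, V = 12 types.
TTR = V / N = 12 / 23 = 0.52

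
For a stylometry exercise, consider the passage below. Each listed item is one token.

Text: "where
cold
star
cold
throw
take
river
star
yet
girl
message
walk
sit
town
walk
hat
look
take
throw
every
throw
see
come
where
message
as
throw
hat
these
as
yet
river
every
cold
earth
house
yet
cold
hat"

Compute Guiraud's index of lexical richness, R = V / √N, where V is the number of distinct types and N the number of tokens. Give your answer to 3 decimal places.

3.363

N = 39, V = 21.
√N = 6.244998
R = 21 / 6.244998 = 3.363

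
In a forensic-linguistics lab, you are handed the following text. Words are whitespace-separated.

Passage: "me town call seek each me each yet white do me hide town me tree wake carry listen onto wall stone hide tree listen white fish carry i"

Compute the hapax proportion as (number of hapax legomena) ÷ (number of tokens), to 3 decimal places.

0.357

Frequencies: me:4, town:2, each:2, white:2, hide:2, tree:2, carry:2, listen:2, call:1, seek:1, yet:1, do:1, wake:1, onto:1, wall:1, stone:1, fish:1, i:1
Hapax count = 10; token count = 28.
Ratio = 10 / 28 = 0.357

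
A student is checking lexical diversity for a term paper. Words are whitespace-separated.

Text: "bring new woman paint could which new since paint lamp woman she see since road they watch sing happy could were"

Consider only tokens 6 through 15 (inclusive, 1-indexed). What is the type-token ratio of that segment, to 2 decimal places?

Segment tokens 6–15: which, new, since, paint, lamp, woman, she, see, since, road
Segment N = 10, segment V = 9.
TTR = 9 / 10 = 0.90

0.90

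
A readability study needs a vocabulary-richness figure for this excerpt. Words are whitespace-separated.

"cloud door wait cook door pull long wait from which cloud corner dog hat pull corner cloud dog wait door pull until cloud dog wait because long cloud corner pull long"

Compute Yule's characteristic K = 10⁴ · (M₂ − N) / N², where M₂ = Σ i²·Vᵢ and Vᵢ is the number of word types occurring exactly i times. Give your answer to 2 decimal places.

707.60

Frequencies: cloud:5, wait:4, pull:4, door:3, long:3, corner:3, dog:3, cook:1, from:1, which:1, hat:1, until:1, because:1
N = 31. Frequency spectrum: V_1=6, V_3=4, V_4=2, V_5=1
M₂ = 1²·6 + 3²·4 + 4²·2 + 5²·1 = 99
K = 10000 × (99 − 31) / 31² = 707.60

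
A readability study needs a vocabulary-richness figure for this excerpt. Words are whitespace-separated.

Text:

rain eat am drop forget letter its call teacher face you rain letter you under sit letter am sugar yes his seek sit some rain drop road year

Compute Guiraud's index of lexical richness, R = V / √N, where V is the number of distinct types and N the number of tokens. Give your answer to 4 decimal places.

3.7796

N = 28, V = 20.
√N = 5.291503
R = 20 / 5.291503 = 3.7796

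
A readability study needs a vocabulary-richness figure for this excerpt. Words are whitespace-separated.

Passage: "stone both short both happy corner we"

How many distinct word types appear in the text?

Distinct types: {both, corner, happy, short, stone, we}
V = 6

6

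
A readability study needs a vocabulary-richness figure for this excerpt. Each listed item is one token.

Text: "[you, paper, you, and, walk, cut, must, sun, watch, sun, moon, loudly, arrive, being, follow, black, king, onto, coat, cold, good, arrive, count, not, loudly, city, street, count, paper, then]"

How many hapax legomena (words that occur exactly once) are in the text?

Frequencies: you:2, paper:2, sun:2, loudly:2, arrive:2, count:2, and:1, walk:1, cut:1, must:1, watch:1, moon:1, being:1, follow:1, black:1, king:1, onto:1, coat:1, cold:1, good:1, … (4 more, each freq 1)
Hapax (freq=1): and, being, black, city, coat, cold, cut, follow, good, king, moon, must, not, onto, street, then, walk, watch

18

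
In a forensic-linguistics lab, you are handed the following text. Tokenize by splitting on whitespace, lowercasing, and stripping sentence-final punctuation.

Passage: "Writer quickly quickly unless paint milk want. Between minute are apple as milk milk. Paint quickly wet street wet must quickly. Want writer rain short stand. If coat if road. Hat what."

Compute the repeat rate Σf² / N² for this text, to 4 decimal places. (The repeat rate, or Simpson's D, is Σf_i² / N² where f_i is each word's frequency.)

Frequencies: quickly:4, milk:3, writer:2, paint:2, want:2, wet:2, if:2, unless:1, between:1, minute:1, are:1, apple:1, as:1, street:1, must:1, rain:1, short:1, stand:1, coat:1, road:1, … (2 more, each freq 1)
Σf² = 60; N² = 1024
Repeat rate = 60 / 1024 = 0.0586

0.0586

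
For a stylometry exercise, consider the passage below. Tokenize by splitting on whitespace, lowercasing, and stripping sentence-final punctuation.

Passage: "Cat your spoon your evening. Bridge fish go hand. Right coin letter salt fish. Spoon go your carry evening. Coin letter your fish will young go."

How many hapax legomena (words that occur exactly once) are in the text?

8

Frequencies: your:4, fish:3, go:3, spoon:2, evening:2, coin:2, letter:2, cat:1, bridge:1, hand:1, right:1, salt:1, carry:1, will:1, young:1
Hapax (freq=1): bridge, carry, cat, hand, right, salt, will, young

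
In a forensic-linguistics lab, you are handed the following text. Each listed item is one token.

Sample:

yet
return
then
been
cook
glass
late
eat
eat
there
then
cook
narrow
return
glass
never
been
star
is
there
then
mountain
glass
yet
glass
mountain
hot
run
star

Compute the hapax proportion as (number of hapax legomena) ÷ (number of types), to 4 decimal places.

Frequencies: glass:4, then:3, yet:2, return:2, been:2, cook:2, eat:2, there:2, star:2, mountain:2, late:1, narrow:1, never:1, is:1, hot:1, run:1
Hapax count = 6; type count = 16.
Ratio = 6 / 16 = 0.3750

0.3750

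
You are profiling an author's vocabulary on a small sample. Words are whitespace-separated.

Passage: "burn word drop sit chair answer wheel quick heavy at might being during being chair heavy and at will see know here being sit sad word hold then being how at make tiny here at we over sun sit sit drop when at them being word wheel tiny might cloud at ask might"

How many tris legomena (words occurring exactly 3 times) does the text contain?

2

Frequencies: at:6, being:5, sit:4, word:3, might:3, drop:2, chair:2, wheel:2, heavy:2, here:2, tiny:2, burn:1, answer:1, quick:1, during:1, and:1, will:1, see:1, know:1, sad:1, … (11 more, each freq 1)
Words with frequency 3: might, word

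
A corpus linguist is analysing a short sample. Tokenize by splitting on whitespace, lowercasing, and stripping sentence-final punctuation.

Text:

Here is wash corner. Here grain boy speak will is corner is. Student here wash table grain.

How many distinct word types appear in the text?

10

Distinct types: {boy, corner, grain, here, is, speak, student, table, wash, will}
V = 10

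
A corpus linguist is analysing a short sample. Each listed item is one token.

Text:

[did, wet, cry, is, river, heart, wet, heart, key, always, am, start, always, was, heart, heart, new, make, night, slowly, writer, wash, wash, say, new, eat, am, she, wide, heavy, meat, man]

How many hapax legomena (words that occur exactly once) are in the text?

Frequencies: heart:4, wet:2, always:2, am:2, new:2, wash:2, did:1, cry:1, is:1, river:1, key:1, start:1, was:1, make:1, night:1, slowly:1, writer:1, say:1, eat:1, she:1, … (4 more, each freq 1)
Hapax (freq=1): cry, did, eat, heavy, is, key, make, man, meat, night, river, say, she, slowly, start, was, wide, writer

18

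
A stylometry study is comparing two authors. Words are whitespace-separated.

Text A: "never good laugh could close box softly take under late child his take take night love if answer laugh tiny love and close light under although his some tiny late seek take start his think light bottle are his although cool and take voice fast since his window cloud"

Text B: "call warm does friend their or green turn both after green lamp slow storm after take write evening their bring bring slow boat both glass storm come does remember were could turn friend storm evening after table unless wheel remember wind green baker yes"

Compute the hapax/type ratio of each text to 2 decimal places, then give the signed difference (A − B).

0.07

A: hapax=21, V=32, ratio=0.66
B: hapax=17, V=29, ratio=0.59
Difference = 0.66 − 0.59 = 0.07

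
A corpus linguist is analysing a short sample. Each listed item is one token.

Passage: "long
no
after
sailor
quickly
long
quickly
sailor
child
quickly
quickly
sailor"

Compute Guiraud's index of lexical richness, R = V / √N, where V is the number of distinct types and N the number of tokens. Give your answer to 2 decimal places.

N = 12, V = 6.
√N = 3.464102
R = 6 / 3.464102 = 1.73

1.73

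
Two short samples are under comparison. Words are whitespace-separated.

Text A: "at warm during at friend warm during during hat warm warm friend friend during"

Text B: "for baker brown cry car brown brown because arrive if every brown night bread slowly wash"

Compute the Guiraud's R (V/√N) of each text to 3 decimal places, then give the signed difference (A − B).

-1.914

A: V=5, N=14, R=1.336
B: V=13, N=16, R=3.250
Difference = 1.336 − 3.250 = -1.914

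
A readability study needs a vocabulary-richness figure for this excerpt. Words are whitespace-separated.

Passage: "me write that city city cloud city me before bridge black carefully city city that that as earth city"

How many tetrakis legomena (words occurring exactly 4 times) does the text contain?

Frequencies: city:6, that:3, me:2, write:1, cloud:1, before:1, bridge:1, black:1, carefully:1, as:1, earth:1
Words with frequency 4: (none)

0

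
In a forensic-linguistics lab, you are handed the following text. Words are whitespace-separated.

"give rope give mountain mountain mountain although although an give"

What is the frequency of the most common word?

Frequencies: give:3, mountain:3, although:2, rope:1, an:1
Most common: 'give' with frequency 3.

3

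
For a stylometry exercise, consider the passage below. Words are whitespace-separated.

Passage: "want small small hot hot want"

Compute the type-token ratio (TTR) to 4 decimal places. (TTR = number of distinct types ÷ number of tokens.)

N = 6 tokens, V = 3 types.
TTR = V / N = 3 / 6 = 0.5000

0.5000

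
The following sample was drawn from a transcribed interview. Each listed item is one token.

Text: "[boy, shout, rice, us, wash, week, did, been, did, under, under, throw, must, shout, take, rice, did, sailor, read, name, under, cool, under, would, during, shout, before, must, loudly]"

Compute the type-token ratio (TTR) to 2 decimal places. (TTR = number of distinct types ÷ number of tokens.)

0.69

N = 29 tokens, V = 20 types.
TTR = V / N = 20 / 29 = 0.69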